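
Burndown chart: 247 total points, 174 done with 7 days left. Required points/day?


Formula: Required rate = Remaining points / Days left
Remaining = 247 - 174 = 73 points
Required rate = 73 / 7 = 10.43 points/day

10.43 points/day


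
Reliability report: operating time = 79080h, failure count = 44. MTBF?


Formula: MTBF = Total operating time / Number of failures
MTBF = 79080 / 44
MTBF = 1797.27 hours

1797.27 hours


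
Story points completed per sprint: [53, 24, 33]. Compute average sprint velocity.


Formula: Avg velocity = Total points / Number of sprints
Points: [53, 24, 33]
Sum = 53 + 24 + 33 = 110
Avg velocity = 110 / 3 = 36.67 points/sprint

36.67 points/sprint


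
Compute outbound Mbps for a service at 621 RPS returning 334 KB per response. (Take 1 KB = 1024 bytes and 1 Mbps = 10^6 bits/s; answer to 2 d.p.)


Formula: Mbps = payload_bytes * RPS * 8 / 1e6
Payload per request = 334 KB = 334 * 1024 = 342016 bytes
Total bytes/sec = 342016 * 621 = 212391936
Total bits/sec = 212391936 * 8 = 1699135488
Mbps = 1699135488 / 1e6 = 1699.14

1699.14 Mbps


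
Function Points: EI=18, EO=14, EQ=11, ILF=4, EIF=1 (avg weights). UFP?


UFP = EI*4 + EO*5 + EQ*4 + ILF*10 + EIF*7
UFP = 18*4 + 14*5 + 11*4 + 4*10 + 1*7
UFP = 72 + 70 + 44 + 40 + 7
UFP = 233

233


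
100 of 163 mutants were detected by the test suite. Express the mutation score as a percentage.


Mutation score = killed / total * 100
Mutation score = 100 / 163 * 100
Mutation score = 61.35%

61.35%


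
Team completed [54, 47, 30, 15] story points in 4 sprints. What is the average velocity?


Formula: Avg velocity = Total points / Number of sprints
Points: [54, 47, 30, 15]
Sum = 54 + 47 + 30 + 15 = 146
Avg velocity = 146 / 4 = 36.5 points/sprint

36.5 points/sprint


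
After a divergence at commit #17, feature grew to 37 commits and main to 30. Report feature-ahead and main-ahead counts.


Common ancestor: commit #17
feature commits after divergence: 37 - 17 = 20
main commits after divergence: 30 - 17 = 13
feature is 20 commits ahead of main
main is 13 commits ahead of feature

feature ahead: 20, main ahead: 13


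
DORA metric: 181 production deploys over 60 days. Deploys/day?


Formula: deployments per day = releases / days
= 181 / 60
= 3.017 deploys/day
(equivalently, 21.12 deploys/week)

3.017 deploys/day


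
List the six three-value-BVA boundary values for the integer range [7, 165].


Range: [7, 165]
Boundaries: just below min, min, min+1, max-1, max, just above max
Values: [6, 7, 8, 164, 165, 166]

[6, 7, 8, 164, 165, 166]


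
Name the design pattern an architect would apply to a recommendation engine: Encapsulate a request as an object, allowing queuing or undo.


This matches the Command pattern

Command


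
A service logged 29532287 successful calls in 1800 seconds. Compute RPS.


Formula: throughput = requests / seconds
throughput = 29532287 / 1800
throughput = 16406.83 requests/second

16406.83 requests/second


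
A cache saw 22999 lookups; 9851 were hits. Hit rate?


Formula: hit rate = hits / (hits + misses) * 100
hit rate = 9851 / (9851 + 13148) * 100
hit rate = 9851 / 22999 * 100
hit rate = 42.83%

42.83%


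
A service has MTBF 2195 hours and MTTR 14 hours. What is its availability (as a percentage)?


Availability = MTBF / (MTBF + MTTR)
Availability = 2195 / (2195 + 14)
Availability = 2195 / 2209
Availability = 99.3662%

99.3662%


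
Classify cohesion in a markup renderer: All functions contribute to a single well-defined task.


Reasoning: Best: single purpose
Type: Functional cohesion

Functional cohesion


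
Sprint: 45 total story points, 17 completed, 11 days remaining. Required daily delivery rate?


Formula: Required rate = Remaining points / Days left
Remaining = 45 - 17 = 28 points
Required rate = 28 / 11 = 2.55 points/day

2.55 points/day


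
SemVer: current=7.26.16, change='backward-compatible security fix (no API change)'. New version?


Current: 7.26.16
Change category: 'backward-compatible security fix (no API change)' → patch bump
SemVer rule: patch bump → increment PATCH (MAJOR and MINOR unchanged)
New: 7.26.17

7.26.17


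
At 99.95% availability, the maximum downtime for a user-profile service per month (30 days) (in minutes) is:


Formula: allowed downtime = period * (100 - SLA) / 100
Period (month (30 days)) = 43200 minutes
Unavailability fraction = (100 - 99.95) / 100
Allowed downtime = 43200 * (100 - 99.95) / 100
Allowed downtime = 21.6 minutes

21.6 minutes


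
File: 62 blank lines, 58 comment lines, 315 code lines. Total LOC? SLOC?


Total LOC = blank + comment + code
Total LOC = 62 + 58 + 315 = 435
SLOC (source only) = code = 315

Total LOC: 435, SLOC: 315


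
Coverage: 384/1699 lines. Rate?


Coverage = covered / total * 100
Coverage = 384 / 1699 * 100
Coverage = 22.6%

22.6%


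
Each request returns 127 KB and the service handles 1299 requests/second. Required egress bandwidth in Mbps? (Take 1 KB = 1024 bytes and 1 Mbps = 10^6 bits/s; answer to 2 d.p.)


Formula: Mbps = payload_bytes * RPS * 8 / 1e6
Payload per request = 127 KB = 127 * 1024 = 130048 bytes
Total bytes/sec = 130048 * 1299 = 168932352
Total bits/sec = 168932352 * 8 = 1351458816
Mbps = 1351458816 / 1e6 = 1351.46

1351.46 Mbps


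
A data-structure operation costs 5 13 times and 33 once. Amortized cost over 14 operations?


Formula: Amortized cost = Total cost / Operations
Total cost = (13 * 5) + (1 * 33)
Total cost = 65 + 33 = 98
Amortized = 98 / 14 = 7.0

7.0


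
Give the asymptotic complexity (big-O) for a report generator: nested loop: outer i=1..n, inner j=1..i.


Reasoning: triangle: n(n+1)/2 ~ n^2/2
Complexity: O(n^2)

O(n^2)


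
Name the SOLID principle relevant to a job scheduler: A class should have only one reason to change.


This describes the Single Responsibility Principle (SRP)

Single Responsibility Principle (SRP)


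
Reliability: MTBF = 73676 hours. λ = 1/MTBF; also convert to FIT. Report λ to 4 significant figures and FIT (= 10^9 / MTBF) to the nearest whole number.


Formula: λ = 1 / MTBF; FIT = λ × 1e9 = 1e9 / MTBF
λ = 1 / 73676 ≈ 1.357e-05 failures/hour
FIT = 1e9 / 73676 ≈ 13573 failures per 1e9 hours (nearest whole number)

λ = 1.357e-05 /h, FIT = 13573


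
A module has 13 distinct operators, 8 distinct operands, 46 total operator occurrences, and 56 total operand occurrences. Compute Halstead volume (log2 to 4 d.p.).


Formula: V = N * log2(η), where N = N1 + N2 and η = η1 + η2
η = 13 + 8 = 21
N = 46 + 56 = 102
log2(21) ≈ 4.3923
V = 102 * 4.3923 = 448.01

448.01


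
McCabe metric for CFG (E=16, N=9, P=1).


Formula: V(G) = E - N + 2P
V(G) = 16 - 9 + 2*1
V(G) = 7 + 2
V(G) = 9

9


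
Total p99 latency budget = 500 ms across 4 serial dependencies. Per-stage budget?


Formula: per_stage = total_budget / stages
per_stage = 500 / 4
per_stage = 125.0 ms

125.0 ms


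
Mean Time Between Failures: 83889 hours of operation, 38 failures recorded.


Formula: MTBF = Total operating time / Number of failures
MTBF = 83889 / 38
MTBF = 2207.61 hours

2207.61 hours


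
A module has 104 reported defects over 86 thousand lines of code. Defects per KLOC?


Defect density = defects / KLOC
Defect density = 104 / 86
Defect density = 1.209 defects/KLOC

1.209 defects/KLOC


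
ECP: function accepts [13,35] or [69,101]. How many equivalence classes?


Valid ranges: [13,35] and [69,101]
Class 1: x < 13 — invalid
Class 2: 13 ≤ x ≤ 35 — valid
Class 3: 35 < x < 69 — invalid (gap between ranges)
Class 4: 69 ≤ x ≤ 101 — valid
Class 5: x > 101 — invalid
Total equivalence classes: 5

5 equivalence classes


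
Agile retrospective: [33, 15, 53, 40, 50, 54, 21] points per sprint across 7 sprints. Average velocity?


Formula: Avg velocity = Total points / Number of sprints
Points: [33, 15, 53, 40, 50, 54, 21]
Sum = 33 + 15 + 53 + 40 + 50 + 54 + 21 = 266
Avg velocity = 266 / 7 = 38.0 points/sprint

38.0 points/sprint


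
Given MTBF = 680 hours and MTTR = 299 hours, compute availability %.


Availability = MTBF / (MTBF + MTTR)
Availability = 680 / (680 + 299)
Availability = 680 / 979
Availability = 69.4586%

69.4586%


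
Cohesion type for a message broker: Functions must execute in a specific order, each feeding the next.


Reasoning: Output of one is input to next
Type: Sequential cohesion

Sequential cohesion


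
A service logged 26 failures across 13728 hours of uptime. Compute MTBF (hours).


Formula: MTBF = Total operating time / Number of failures
MTBF = 13728 / 26
MTBF = 528.0 hours

528.0 hours


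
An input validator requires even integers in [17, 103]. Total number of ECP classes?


Constraint: even integers in [17, 103]
Class 1: x < 17 — out-of-range invalid
Class 2: x in [17,103] but odd — wrong type invalid
Class 3: x in [17,103] and even — valid
Class 4: x > 103 — out-of-range invalid
Total equivalence classes: 4

4 equivalence classes


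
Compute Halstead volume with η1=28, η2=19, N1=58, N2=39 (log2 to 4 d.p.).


Formula: V = N * log2(η), where N = N1 + N2 and η = η1 + η2
η = 28 + 19 = 47
N = 58 + 39 = 97
log2(47) ≈ 5.5546
V = 97 * 5.5546 = 538.80

538.80


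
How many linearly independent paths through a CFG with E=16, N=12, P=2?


Formula: V(G) = E - N + 2P
V(G) = 16 - 12 + 2*2
V(G) = 4 + 4
V(G) = 8

8


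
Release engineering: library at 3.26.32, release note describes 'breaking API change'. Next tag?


Current: 3.26.32
Change category: 'breaking API change' → major bump
SemVer rule: major bump → increment MAJOR, reset MINOR and PATCH to 0
New: 4.0.0

4.0.0


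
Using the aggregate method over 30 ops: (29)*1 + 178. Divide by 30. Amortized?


Formula: Amortized cost = Total cost / Operations
Total cost = (29 * 1) + (1 * 178)
Total cost = 29 + 178 = 207
Amortized = 207 / 30 = 6.9

6.9


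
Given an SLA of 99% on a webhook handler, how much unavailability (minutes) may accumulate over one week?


Formula: allowed downtime = period * (100 - SLA) / 100
Period (week) = 10080 minutes
Unavailability fraction = (100 - 99.0) / 100
Allowed downtime = 10080 * (100 - 99.0) / 100
Allowed downtime = 100.8 minutes

100.8 minutes


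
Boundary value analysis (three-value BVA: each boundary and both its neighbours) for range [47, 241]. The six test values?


Range: [47, 241]
Boundaries: just below min, min, min+1, max-1, max, just above max
Values: [46, 47, 48, 240, 241, 242]

[46, 47, 48, 240, 241, 242]


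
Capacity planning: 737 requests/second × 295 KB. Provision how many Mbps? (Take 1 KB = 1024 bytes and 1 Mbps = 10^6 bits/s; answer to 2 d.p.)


Formula: Mbps = payload_bytes * RPS * 8 / 1e6
Payload per request = 295 KB = 295 * 1024 = 302080 bytes
Total bytes/sec = 302080 * 737 = 222632960
Total bits/sec = 222632960 * 8 = 1781063680
Mbps = 1781063680 / 1e6 = 1781.06

1781.06 Mbps


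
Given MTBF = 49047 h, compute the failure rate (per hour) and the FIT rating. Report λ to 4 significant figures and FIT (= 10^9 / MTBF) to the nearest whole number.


Formula: λ = 1 / MTBF; FIT = λ × 1e9 = 1e9 / MTBF
λ = 1 / 49047 ≈ 2.039e-05 failures/hour
FIT = 1e9 / 49047 ≈ 20389 failures per 1e9 hours (nearest whole number)

λ = 2.039e-05 /h, FIT = 20389


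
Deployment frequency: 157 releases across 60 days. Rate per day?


Formula: deployments per day = releases / days
= 157 / 60
= 2.617 deploys/day
(equivalently, 18.32 deploys/week)

2.617 deploys/day


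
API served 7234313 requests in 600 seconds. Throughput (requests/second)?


Formula: throughput = requests / seconds
throughput = 7234313 / 600
throughput = 12057.19 requests/second

12057.19 requests/second


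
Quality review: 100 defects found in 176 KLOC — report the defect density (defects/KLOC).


Defect density = defects / KLOC
Defect density = 100 / 176
Defect density = 0.568 defects/KLOC

0.568 defects/KLOC


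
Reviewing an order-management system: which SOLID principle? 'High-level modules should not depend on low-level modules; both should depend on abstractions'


This describes the Dependency Inversion Principle (DIP)

Dependency Inversion Principle (DIP)


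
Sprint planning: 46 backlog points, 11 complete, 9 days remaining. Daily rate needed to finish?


Formula: Required rate = Remaining points / Days left
Remaining = 46 - 11 = 35 points
Required rate = 35 / 9 = 3.89 points/day

3.89 points/day


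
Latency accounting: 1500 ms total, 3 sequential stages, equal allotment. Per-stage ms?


Formula: per_stage = total_budget / stages
per_stage = 1500 / 3
per_stage = 500.0 ms

500.0 ms


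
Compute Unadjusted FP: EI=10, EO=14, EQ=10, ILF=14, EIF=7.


UFP = EI*4 + EO*5 + EQ*4 + ILF*10 + EIF*7
UFP = 10*4 + 14*5 + 10*4 + 14*10 + 7*7
UFP = 40 + 70 + 40 + 140 + 49
UFP = 339

339


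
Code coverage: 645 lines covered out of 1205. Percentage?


Coverage = covered / total * 100
Coverage = 645 / 1205 * 100
Coverage = 53.53%

53.53%


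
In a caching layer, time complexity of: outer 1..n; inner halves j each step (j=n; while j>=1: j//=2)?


Reasoning: n times log n
Complexity: O(n log n)

O(n log n)


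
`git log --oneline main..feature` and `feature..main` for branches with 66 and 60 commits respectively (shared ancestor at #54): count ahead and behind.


Common ancestor: commit #54
feature commits after divergence: 66 - 54 = 12
main commits after divergence: 60 - 54 = 6
feature is 12 commits ahead of main
main is 6 commits ahead of feature

feature ahead: 12, main ahead: 6


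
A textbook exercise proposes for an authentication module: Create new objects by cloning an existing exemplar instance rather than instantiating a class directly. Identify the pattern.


This matches the Prototype pattern

Prototype


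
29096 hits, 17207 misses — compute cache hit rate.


Formula: hit rate = hits / (hits + misses) * 100
hit rate = 29096 / (29096 + 17207) * 100
hit rate = 29096 / 46303 * 100
hit rate = 62.84%

62.84%


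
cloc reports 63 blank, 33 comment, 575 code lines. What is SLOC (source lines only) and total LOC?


Total LOC = blank + comment + code
Total LOC = 63 + 33 + 575 = 671
SLOC (source only) = code = 575

Total LOC: 671, SLOC: 575


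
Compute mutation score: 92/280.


Mutation score = killed / total * 100
Mutation score = 92 / 280 * 100
Mutation score = 32.86%

32.86%


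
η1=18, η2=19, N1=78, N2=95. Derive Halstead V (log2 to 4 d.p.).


Formula: V = N * log2(η), where N = N1 + N2 and η = η1 + η2
η = 18 + 19 = 37
N = 78 + 95 = 173
log2(37) ≈ 5.2095
V = 173 * 5.2095 = 901.24

901.24


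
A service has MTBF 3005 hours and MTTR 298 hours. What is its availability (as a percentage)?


Availability = MTBF / (MTBF + MTTR)
Availability = 3005 / (3005 + 298)
Availability = 3005 / 3303
Availability = 90.9779%

90.9779%


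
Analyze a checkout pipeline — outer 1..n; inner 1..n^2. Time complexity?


Reasoning: n times n^2
Complexity: O(n^3)

O(n^3)


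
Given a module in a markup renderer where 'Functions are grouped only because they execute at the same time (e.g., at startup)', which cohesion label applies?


Reasoning: Related by timing only
Type: Temporal cohesion

Temporal cohesion


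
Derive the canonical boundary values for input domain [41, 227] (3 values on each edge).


Range: [41, 227]
Boundaries: just below min, min, min+1, max-1, max, just above max
Values: [40, 41, 42, 226, 227, 228]

[40, 41, 42, 226, 227, 228]


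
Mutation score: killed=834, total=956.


Mutation score = killed / total * 100
Mutation score = 834 / 956 * 100
Mutation score = 87.24%

87.24%


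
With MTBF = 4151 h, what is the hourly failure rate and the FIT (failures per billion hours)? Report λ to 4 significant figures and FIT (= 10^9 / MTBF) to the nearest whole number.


Formula: λ = 1 / MTBF; FIT = λ × 1e9 = 1e9 / MTBF
λ = 1 / 4151 ≈ 2.409e-04 failures/hour
FIT = 1e9 / 4151 ≈ 240906 failures per 1e9 hours (nearest whole number)

λ = 2.409e-04 /h, FIT = 240906


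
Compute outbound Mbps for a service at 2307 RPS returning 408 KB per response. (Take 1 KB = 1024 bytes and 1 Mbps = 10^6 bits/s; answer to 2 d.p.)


Formula: Mbps = payload_bytes * RPS * 8 / 1e6
Payload per request = 408 KB = 408 * 1024 = 417792 bytes
Total bytes/sec = 417792 * 2307 = 963846144
Total bits/sec = 963846144 * 8 = 7710769152
Mbps = 7710769152 / 1e6 = 7710.77

7710.77 Mbps


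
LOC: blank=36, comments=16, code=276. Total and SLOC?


Total LOC = blank + comment + code
Total LOC = 36 + 16 + 276 = 328
SLOC (source only) = code = 276

Total LOC: 328, SLOC: 276


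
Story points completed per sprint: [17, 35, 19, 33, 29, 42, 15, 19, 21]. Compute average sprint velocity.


Formula: Avg velocity = Total points / Number of sprints
Points: [17, 35, 19, 33, 29, 42, 15, 19, 21]
Sum = 17 + 35 + 19 + 33 + 29 + 42 + 15 + 19 + 21 = 230
Avg velocity = 230 / 9 = 25.56 points/sprint

25.56 points/sprint


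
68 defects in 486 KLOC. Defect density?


Defect density = defects / KLOC
Defect density = 68 / 486
Defect density = 0.14 defects/KLOC

0.14 defects/KLOC


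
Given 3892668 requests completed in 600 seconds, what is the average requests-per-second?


Formula: throughput = requests / seconds
throughput = 3892668 / 600
throughput = 6487.78 requests/second

6487.78 requests/second


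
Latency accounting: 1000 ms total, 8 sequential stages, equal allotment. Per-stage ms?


Formula: per_stage = total_budget / stages
per_stage = 1000 / 8
per_stage = 125.0 ms

125.0 ms


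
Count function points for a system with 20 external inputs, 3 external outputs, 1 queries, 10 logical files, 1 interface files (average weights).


UFP = EI*4 + EO*5 + EQ*4 + ILF*10 + EIF*7
UFP = 20*4 + 3*5 + 1*4 + 10*10 + 1*7
UFP = 80 + 15 + 4 + 100 + 7
UFP = 206

206


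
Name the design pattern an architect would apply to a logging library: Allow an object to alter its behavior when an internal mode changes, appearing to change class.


This matches the State pattern

State


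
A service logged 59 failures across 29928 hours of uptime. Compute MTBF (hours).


Formula: MTBF = Total operating time / Number of failures
MTBF = 29928 / 59
MTBF = 507.25 hours

507.25 hours


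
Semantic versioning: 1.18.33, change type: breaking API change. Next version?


Current: 1.18.33
Change category: 'breaking API change' → major bump
SemVer rule: major bump → increment MAJOR, reset MINOR and PATCH to 0
New: 2.0.0

2.0.0


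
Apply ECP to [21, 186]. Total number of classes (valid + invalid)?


Valid range: [21, 186]
Class 1: x < 21 — invalid
Class 2: 21 ≤ x ≤ 186 — valid
Class 3: x > 186 — invalid
Total equivalence classes: 3

3 equivalence classes


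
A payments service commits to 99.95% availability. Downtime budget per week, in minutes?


Formula: allowed downtime = period * (100 - SLA) / 100
Period (week) = 10080 minutes
Unavailability fraction = (100 - 99.95) / 100
Allowed downtime = 10080 * (100 - 99.95) / 100
Allowed downtime = 5.04 minutes

5.04 minutes


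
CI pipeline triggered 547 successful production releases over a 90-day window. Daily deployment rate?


Formula: deployments per day = releases / days
= 547 / 90
= 6.078 deploys/day
(equivalently, 42.54 deploys/week)

6.078 deploys/day


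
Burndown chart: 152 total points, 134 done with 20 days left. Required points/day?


Formula: Required rate = Remaining points / Days left
Remaining = 152 - 134 = 18 points
Required rate = 18 / 20 = 0.9 points/day

0.9 points/day


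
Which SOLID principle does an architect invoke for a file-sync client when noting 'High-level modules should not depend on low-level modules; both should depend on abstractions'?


This describes the Dependency Inversion Principle (DIP)

Dependency Inversion Principle (DIP)


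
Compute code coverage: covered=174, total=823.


Coverage = covered / total * 100
Coverage = 174 / 823 * 100
Coverage = 21.14%

21.14%


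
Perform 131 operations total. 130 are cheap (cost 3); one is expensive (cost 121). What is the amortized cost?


Formula: Amortized cost = Total cost / Operations
Total cost = (130 * 3) + (1 * 121)
Total cost = 390 + 121 = 511
Amortized = 511 / 131 = 3.9008

3.9008


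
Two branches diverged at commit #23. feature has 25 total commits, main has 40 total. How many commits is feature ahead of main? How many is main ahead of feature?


Common ancestor: commit #23
feature commits after divergence: 25 - 23 = 2
main commits after divergence: 40 - 23 = 17
feature is 2 commits ahead of main
main is 17 commits ahead of feature

feature ahead: 2, main ahead: 17


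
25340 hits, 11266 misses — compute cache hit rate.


Formula: hit rate = hits / (hits + misses) * 100
hit rate = 25340 / (25340 + 11266) * 100
hit rate = 25340 / 36606 * 100
hit rate = 69.22%

69.22%


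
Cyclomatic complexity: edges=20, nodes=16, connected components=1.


Formula: V(G) = E - N + 2P
V(G) = 20 - 16 + 2*1
V(G) = 4 + 2
V(G) = 6

6


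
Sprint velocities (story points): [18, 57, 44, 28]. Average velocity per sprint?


Formula: Avg velocity = Total points / Number of sprints
Points: [18, 57, 44, 28]
Sum = 18 + 57 + 44 + 28 = 147
Avg velocity = 147 / 4 = 36.75 points/sprint

36.75 points/sprint


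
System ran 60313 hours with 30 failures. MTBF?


Formula: MTBF = Total operating time / Number of failures
MTBF = 60313 / 30
MTBF = 2010.43 hours

2010.43 hours


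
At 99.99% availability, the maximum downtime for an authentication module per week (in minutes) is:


Formula: allowed downtime = period * (100 - SLA) / 100
Period (week) = 10080 minutes
Unavailability fraction = (100 - 99.99) / 100
Allowed downtime = 10080 * (100 - 99.99) / 100
Allowed downtime = 1.008 minutes

1.008 minutes


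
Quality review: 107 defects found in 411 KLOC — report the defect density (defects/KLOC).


Defect density = defects / KLOC
Defect density = 107 / 411
Defect density = 0.26 defects/KLOC

0.26 defects/KLOC


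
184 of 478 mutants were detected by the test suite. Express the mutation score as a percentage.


Mutation score = killed / total * 100
Mutation score = 184 / 478 * 100
Mutation score = 38.49%

38.49%


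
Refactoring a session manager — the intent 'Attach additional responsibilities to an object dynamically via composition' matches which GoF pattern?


This matches the Decorator pattern

Decorator


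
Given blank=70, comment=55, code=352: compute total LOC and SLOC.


Total LOC = blank + comment + code
Total LOC = 70 + 55 + 352 = 477
SLOC (source only) = code = 352

Total LOC: 477, SLOC: 352


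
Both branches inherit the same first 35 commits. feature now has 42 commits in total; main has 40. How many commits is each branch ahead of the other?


Common ancestor: commit #35
feature commits after divergence: 42 - 35 = 7
main commits after divergence: 40 - 35 = 5
feature is 7 commits ahead of main
main is 5 commits ahead of feature

feature ahead: 7, main ahead: 5


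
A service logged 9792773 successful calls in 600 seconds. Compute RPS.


Formula: throughput = requests / seconds
throughput = 9792773 / 600
throughput = 16321.29 requests/second

16321.29 requests/second


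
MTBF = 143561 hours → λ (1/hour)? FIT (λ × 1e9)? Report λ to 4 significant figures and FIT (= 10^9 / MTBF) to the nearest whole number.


Formula: λ = 1 / MTBF; FIT = λ × 1e9 = 1e9 / MTBF
λ = 1 / 143561 ≈ 6.966e-06 failures/hour
FIT = 1e9 / 143561 ≈ 6966 failures per 1e9 hours (nearest whole number)

λ = 6.966e-06 /h, FIT = 6966


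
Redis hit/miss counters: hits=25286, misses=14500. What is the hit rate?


Formula: hit rate = hits / (hits + misses) * 100
hit rate = 25286 / (25286 + 14500) * 100
hit rate = 25286 / 39786 * 100
hit rate = 63.56%

63.56%


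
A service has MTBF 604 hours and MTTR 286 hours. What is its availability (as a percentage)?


Availability = MTBF / (MTBF + MTTR)
Availability = 604 / (604 + 286)
Availability = 604 / 890
Availability = 67.8652%

67.8652%


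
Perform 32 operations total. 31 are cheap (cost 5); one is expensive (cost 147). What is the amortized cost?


Formula: Amortized cost = Total cost / Operations
Total cost = (31 * 5) + (1 * 147)
Total cost = 155 + 147 = 302
Amortized = 302 / 32 = 9.4375

9.4375


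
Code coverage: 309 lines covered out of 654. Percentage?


Coverage = covered / total * 100
Coverage = 309 / 654 * 100
Coverage = 47.25%

47.25%


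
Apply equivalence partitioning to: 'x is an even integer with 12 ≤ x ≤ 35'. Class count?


Constraint: even integers in [12, 35]
Class 1: x < 12 — out-of-range invalid
Class 2: x in [12,35] but odd — wrong type invalid
Class 3: x in [12,35] and even — valid
Class 4: x > 35 — out-of-range invalid
Total equivalence classes: 4

4 equivalence classes


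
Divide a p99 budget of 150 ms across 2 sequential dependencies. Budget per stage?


Formula: per_stage = total_budget / stages
per_stage = 150 / 2
per_stage = 75.0 ms

75.0 ms


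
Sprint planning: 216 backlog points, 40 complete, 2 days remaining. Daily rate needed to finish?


Formula: Required rate = Remaining points / Days left
Remaining = 216 - 40 = 176 points
Required rate = 176 / 2 = 88.0 points/day

88.0 points/day


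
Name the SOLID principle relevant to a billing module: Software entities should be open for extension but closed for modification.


This describes the Open/Closed Principle (OCP)

Open/Closed Principle (OCP)


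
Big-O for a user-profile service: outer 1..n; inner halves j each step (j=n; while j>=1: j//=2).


Reasoning: n times log n
Complexity: O(n log n)

O(n log n)


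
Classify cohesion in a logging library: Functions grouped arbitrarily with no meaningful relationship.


Reasoning: Worst: random grouping
Type: Coincidental cohesion

Coincidental cohesion


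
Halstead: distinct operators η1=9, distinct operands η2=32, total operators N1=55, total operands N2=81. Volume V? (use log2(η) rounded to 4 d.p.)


Formula: V = N * log2(η), where N = N1 + N2 and η = η1 + η2
η = 9 + 32 = 41
N = 55 + 81 = 136
log2(41) ≈ 5.3576
V = 136 * 5.3576 = 728.63

728.63


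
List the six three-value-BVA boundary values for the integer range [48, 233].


Range: [48, 233]
Boundaries: just below min, min, min+1, max-1, max, just above max
Values: [47, 48, 49, 232, 233, 234]

[47, 48, 49, 232, 233, 234]


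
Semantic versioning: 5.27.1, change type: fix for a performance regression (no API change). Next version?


Current: 5.27.1
Change category: 'fix for a performance regression (no API change)' → patch bump
SemVer rule: patch bump → increment PATCH (MAJOR and MINOR unchanged)
New: 5.27.2

5.27.2


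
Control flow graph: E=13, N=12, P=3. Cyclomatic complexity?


Formula: V(G) = E - N + 2P
V(G) = 13 - 12 + 2*3
V(G) = 1 + 6
V(G) = 7

7


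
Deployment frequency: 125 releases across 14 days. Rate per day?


Formula: deployments per day = releases / days
= 125 / 14
= 8.929 deploys/day
(equivalently, 62.5 deploys/week)

8.929 deploys/day


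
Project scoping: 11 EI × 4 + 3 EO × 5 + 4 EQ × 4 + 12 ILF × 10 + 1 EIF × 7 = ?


UFP = EI*4 + EO*5 + EQ*4 + ILF*10 + EIF*7
UFP = 11*4 + 3*5 + 4*4 + 12*10 + 1*7
UFP = 44 + 15 + 16 + 120 + 7
UFP = 202

202


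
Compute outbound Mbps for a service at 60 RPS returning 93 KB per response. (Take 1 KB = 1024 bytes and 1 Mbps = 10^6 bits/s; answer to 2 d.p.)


Formula: Mbps = payload_bytes * RPS * 8 / 1e6
Payload per request = 93 KB = 93 * 1024 = 95232 bytes
Total bytes/sec = 95232 * 60 = 5713920
Total bits/sec = 5713920 * 8 = 45711360
Mbps = 45711360 / 1e6 = 45.71

45.71 Mbps


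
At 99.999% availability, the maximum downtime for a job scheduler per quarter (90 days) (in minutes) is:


Formula: allowed downtime = period * (100 - SLA) / 100
Period (quarter (90 days)) = 129600 minutes
Unavailability fraction = (100 - 99.999) / 100
Allowed downtime = 129600 * (100 - 99.999) / 100
Allowed downtime = 1.296 minutes

1.296 minutes


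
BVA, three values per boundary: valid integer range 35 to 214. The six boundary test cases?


Range: [35, 214]
Boundaries: just below min, min, min+1, max-1, max, just above max
Values: [34, 35, 36, 213, 214, 215]

[34, 35, 36, 213, 214, 215]


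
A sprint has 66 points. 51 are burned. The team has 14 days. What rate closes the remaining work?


Formula: Required rate = Remaining points / Days left
Remaining = 66 - 51 = 15 points
Required rate = 15 / 14 = 1.07 points/day

1.07 points/day


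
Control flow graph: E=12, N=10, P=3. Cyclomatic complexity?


Formula: V(G) = E - N + 2P
V(G) = 12 - 10 + 2*3
V(G) = 2 + 6
V(G) = 8

8


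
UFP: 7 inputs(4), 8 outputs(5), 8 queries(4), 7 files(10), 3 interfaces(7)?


UFP = EI*4 + EO*5 + EQ*4 + ILF*10 + EIF*7
UFP = 7*4 + 8*5 + 8*4 + 7*10 + 3*7
UFP = 28 + 40 + 32 + 70 + 21
UFP = 191

191


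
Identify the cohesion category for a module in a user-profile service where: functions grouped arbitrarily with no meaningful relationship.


Reasoning: Worst: random grouping
Type: Coincidental cohesion

Coincidental cohesion


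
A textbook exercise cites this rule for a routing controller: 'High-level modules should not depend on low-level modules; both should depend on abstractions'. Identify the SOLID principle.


This describes the Dependency Inversion Principle (DIP)

Dependency Inversion Principle (DIP)


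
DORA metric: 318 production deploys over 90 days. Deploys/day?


Formula: deployments per day = releases / days
= 318 / 90
= 3.533 deploys/day
(equivalently, 24.73 deploys/week)

3.533 deploys/day


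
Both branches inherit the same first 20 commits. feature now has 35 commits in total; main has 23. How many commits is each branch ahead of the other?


Common ancestor: commit #20
feature commits after divergence: 35 - 20 = 15
main commits after divergence: 23 - 20 = 3
feature is 15 commits ahead of main
main is 3 commits ahead of feature

feature ahead: 15, main ahead: 3


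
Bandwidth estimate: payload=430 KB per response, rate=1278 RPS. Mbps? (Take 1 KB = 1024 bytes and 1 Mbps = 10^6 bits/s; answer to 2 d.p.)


Formula: Mbps = payload_bytes * RPS * 8 / 1e6
Payload per request = 430 KB = 430 * 1024 = 440320 bytes
Total bytes/sec = 440320 * 1278 = 562728960
Total bits/sec = 562728960 * 8 = 4501831680
Mbps = 4501831680 / 1e6 = 4501.83

4501.83 Mbps


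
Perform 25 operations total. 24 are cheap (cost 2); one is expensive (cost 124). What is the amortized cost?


Formula: Amortized cost = Total cost / Operations
Total cost = (24 * 2) + (1 * 124)
Total cost = 48 + 124 = 172
Amortized = 172 / 25 = 6.88

6.88


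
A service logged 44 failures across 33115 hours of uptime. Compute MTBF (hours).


Formula: MTBF = Total operating time / Number of failures
MTBF = 33115 / 44
MTBF = 752.61 hours

752.61 hours


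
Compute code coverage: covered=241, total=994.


Coverage = covered / total * 100
Coverage = 241 / 994 * 100
Coverage = 24.25%

24.25%


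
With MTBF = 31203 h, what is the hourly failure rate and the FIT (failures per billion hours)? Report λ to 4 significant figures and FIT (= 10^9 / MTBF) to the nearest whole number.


Formula: λ = 1 / MTBF; FIT = λ × 1e9 = 1e9 / MTBF
λ = 1 / 31203 ≈ 3.205e-05 failures/hour
FIT = 1e9 / 31203 ≈ 32048 failures per 1e9 hours (nearest whole number)

λ = 3.205e-05 /h, FIT = 32048


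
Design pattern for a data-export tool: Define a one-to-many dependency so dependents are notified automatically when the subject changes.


This matches the Observer pattern

Observer


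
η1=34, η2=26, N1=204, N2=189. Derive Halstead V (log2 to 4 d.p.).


Formula: V = N * log2(η), where N = N1 + N2 and η = η1 + η2
η = 34 + 26 = 60
N = 204 + 189 = 393
log2(60) ≈ 5.9069
V = 393 * 5.9069 = 2321.41

2321.41


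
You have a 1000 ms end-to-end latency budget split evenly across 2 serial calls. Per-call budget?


Formula: per_stage = total_budget / stages
per_stage = 1000 / 2
per_stage = 500.0 ms

500.0 ms


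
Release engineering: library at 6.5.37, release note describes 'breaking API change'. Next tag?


Current: 6.5.37
Change category: 'breaking API change' → major bump
SemVer rule: major bump → increment MAJOR, reset MINOR and PATCH to 0
New: 7.0.0

7.0.0


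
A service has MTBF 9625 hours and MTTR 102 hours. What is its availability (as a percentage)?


Availability = MTBF / (MTBF + MTTR)
Availability = 9625 / (9625 + 102)
Availability = 9625 / 9727
Availability = 98.9514%

98.9514%


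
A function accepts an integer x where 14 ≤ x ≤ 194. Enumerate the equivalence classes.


Valid range: [14, 194]
Class 1: x < 14 — invalid
Class 2: 14 ≤ x ≤ 194 — valid
Class 3: x > 194 — invalid
Total equivalence classes: 3

3 equivalence classes


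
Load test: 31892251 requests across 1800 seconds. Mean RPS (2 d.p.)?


Formula: throughput = requests / seconds
throughput = 31892251 / 1800
throughput = 17717.92 requests/second

17717.92 requests/second


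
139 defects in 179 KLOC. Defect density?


Defect density = defects / KLOC
Defect density = 139 / 179
Defect density = 0.777 defects/KLOC

0.777 defects/KLOC


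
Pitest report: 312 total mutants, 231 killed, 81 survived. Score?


Mutation score = killed / total * 100
Mutation score = 231 / 312 * 100
Mutation score = 74.04%

74.04%


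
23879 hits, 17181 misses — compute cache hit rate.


Formula: hit rate = hits / (hits + misses) * 100
hit rate = 23879 / (23879 + 17181) * 100
hit rate = 23879 / 41060 * 100
hit rate = 58.16%

58.16%


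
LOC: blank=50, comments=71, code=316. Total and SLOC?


Total LOC = blank + comment + code
Total LOC = 50 + 71 + 316 = 437
SLOC (source only) = code = 316

Total LOC: 437, SLOC: 316


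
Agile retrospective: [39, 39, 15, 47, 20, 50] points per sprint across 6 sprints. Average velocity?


Formula: Avg velocity = Total points / Number of sprints
Points: [39, 39, 15, 47, 20, 50]
Sum = 39 + 39 + 15 + 47 + 20 + 50 = 210
Avg velocity = 210 / 6 = 35.0 points/sprint

35.0 points/sprint


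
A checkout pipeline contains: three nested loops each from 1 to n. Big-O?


Reasoning: three levels of nesting over n
Complexity: O(n^3)

O(n^3)


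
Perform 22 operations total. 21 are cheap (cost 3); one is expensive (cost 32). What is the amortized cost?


Formula: Amortized cost = Total cost / Operations
Total cost = (21 * 3) + (1 * 32)
Total cost = 63 + 32 = 95
Amortized = 95 / 22 = 4.3182

4.3182


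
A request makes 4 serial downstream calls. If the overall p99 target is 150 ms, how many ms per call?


Formula: per_stage = total_budget / stages
per_stage = 150 / 4
per_stage = 37.5 ms

37.5 ms


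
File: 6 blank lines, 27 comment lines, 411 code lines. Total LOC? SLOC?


Total LOC = blank + comment + code
Total LOC = 6 + 27 + 411 = 444
SLOC (source only) = code = 411

Total LOC: 444, SLOC: 411


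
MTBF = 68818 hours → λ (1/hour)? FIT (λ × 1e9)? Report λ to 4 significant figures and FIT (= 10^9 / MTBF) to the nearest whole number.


Formula: λ = 1 / MTBF; FIT = λ × 1e9 = 1e9 / MTBF
λ = 1 / 68818 ≈ 1.453e-05 failures/hour
FIT = 1e9 / 68818 ≈ 14531 failures per 1e9 hours (nearest whole number)

λ = 1.453e-05 /h, FIT = 14531


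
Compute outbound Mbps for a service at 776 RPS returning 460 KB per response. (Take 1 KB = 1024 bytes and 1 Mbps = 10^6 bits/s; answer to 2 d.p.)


Formula: Mbps = payload_bytes * RPS * 8 / 1e6
Payload per request = 460 KB = 460 * 1024 = 471040 bytes
Total bytes/sec = 471040 * 776 = 365527040
Total bits/sec = 365527040 * 8 = 2924216320
Mbps = 2924216320 / 1e6 = 2924.22

2924.22 Mbps


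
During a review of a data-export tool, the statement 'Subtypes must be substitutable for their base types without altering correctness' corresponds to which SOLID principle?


This describes the Liskov Substitution Principle (LSP)

Liskov Substitution Principle (LSP)


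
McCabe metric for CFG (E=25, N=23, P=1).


Formula: V(G) = E - N + 2P
V(G) = 25 - 23 + 2*1
V(G) = 2 + 2
V(G) = 4

4


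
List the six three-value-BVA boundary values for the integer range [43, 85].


Range: [43, 85]
Boundaries: just below min, min, min+1, max-1, max, just above max
Values: [42, 43, 44, 84, 85, 86]

[42, 43, 44, 84, 85, 86]


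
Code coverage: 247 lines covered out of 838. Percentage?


Coverage = covered / total * 100
Coverage = 247 / 838 * 100
Coverage = 29.47%

29.47%


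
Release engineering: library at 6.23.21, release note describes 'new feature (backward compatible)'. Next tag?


Current: 6.23.21
Change category: 'new feature (backward compatible)' → minor bump
SemVer rule: minor bump → increment MINOR, reset PATCH to 0 (MAJOR unchanged)
New: 6.24.0

6.24.0


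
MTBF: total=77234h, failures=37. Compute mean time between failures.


Formula: MTBF = Total operating time / Number of failures
MTBF = 77234 / 37
MTBF = 2087.41 hours

2087.41 hours


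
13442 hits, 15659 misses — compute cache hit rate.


Formula: hit rate = hits / (hits + misses) * 100
hit rate = 13442 / (13442 + 15659) * 100
hit rate = 13442 / 29101 * 100
hit rate = 46.19%

46.19%


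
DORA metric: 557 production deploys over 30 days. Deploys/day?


Formula: deployments per day = releases / days
= 557 / 30
= 18.567 deploys/day
(equivalently, 129.97 deploys/week)

18.567 deploys/day


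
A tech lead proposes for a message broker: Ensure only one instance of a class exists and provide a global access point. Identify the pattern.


This matches the Singleton pattern

Singleton


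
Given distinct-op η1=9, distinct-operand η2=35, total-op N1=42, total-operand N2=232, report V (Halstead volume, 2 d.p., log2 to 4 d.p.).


Formula: V = N * log2(η), where N = N1 + N2 and η = η1 + η2
η = 9 + 35 = 44
N = 42 + 232 = 274
log2(44) ≈ 5.4594
V = 274 * 5.4594 = 1495.88

1495.88


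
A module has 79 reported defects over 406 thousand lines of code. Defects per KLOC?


Defect density = defects / KLOC
Defect density = 79 / 406
Defect density = 0.195 defects/KLOC

0.195 defects/KLOC


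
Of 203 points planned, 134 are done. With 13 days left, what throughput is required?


Formula: Required rate = Remaining points / Days left
Remaining = 203 - 134 = 69 points
Required rate = 69 / 13 = 5.31 points/day

5.31 points/day


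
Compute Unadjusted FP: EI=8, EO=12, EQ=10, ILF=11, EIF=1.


UFP = EI*4 + EO*5 + EQ*4 + ILF*10 + EIF*7
UFP = 8*4 + 12*5 + 10*4 + 11*10 + 1*7
UFP = 32 + 60 + 40 + 110 + 7
UFP = 249

249


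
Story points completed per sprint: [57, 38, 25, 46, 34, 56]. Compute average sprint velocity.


Formula: Avg velocity = Total points / Number of sprints
Points: [57, 38, 25, 46, 34, 56]
Sum = 57 + 38 + 25 + 46 + 34 + 56 = 256
Avg velocity = 256 / 6 = 42.67 points/sprint

42.67 points/sprint


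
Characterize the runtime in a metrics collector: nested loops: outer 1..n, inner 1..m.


Reasoning: product of independent bounds
Complexity: O(n*m)

O(n*m)


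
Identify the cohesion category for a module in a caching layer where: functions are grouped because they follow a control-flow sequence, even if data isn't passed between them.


Reasoning: Grouped by order of execution within a routine, not by data flow
Type: Procedural cohesion

Procedural cohesion


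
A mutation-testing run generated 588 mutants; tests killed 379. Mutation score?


Mutation score = killed / total * 100
Mutation score = 379 / 588 * 100
Mutation score = 64.46%

64.46%


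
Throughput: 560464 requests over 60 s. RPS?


Formula: throughput = requests / seconds
throughput = 560464 / 60
throughput = 9341.07 requests/second

9341.07 requests/second
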